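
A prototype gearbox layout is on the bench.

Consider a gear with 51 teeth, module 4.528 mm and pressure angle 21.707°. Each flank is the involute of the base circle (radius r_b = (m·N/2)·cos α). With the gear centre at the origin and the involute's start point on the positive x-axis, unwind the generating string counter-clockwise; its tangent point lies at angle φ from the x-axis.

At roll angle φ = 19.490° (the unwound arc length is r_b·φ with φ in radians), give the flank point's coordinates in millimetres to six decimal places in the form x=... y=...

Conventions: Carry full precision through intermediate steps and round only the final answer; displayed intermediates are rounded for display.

x=113.304323 y=1.391284

recognized (one wheel, involute flank): single-mesh tooth geometry, m = 4.528, N = 51
pitch radius r_p = m·N/2 = 4.528·51/2 = 115.464000
base radius r_b = r_p·cos α = 115.464000·cos 21.707° = 107.276147
roll angle φ = 19.490° = 0.34016467 rad
x = r_b·(cos φ + φ·sin φ) = 113.304323
y = r_b·(sin φ − φ·cos φ) = 1.391284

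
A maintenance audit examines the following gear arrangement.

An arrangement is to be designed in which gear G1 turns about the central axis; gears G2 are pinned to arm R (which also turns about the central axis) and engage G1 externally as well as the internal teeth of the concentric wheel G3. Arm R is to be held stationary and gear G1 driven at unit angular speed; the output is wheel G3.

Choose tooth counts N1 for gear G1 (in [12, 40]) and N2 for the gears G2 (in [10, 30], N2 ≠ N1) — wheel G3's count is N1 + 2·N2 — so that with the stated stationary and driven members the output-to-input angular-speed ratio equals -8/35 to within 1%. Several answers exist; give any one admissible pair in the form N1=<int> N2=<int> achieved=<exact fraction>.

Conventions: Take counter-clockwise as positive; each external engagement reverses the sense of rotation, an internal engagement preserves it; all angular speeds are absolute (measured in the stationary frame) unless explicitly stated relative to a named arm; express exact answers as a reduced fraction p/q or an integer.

class = planetary set [ratio -8/35 wanted; Willis about the carrier]
Willis with ω_arm = 0: ω_ring/ω_sun = −N1/N3; set equal to -8/35  ⇒  N3/N1 = −1/(-8/35) = 35/8
N3 = N1 + 2·N2  ⇒  N2/N1 = (N3/N1 − 1)/2 = (35/8 − 1)/2 = 27/16
smallest multiple with N1 ≥ 12 and N2 ≥ 10: k = 1  ⇒  N1 = 1·16 = 16, N2 = 1·27 = 27 (N1 ≤ 40, N2 ≤ 30, N2 ≠ N1 ✓), N3 = 16 + 2·27 = 70
check: −N1/N3 with N1 = 16, N3 = 70 gives -8/35; |achieved − target| = 0 ≤ 2/875 ✓

N1=16 N2=27 achieved=-8/35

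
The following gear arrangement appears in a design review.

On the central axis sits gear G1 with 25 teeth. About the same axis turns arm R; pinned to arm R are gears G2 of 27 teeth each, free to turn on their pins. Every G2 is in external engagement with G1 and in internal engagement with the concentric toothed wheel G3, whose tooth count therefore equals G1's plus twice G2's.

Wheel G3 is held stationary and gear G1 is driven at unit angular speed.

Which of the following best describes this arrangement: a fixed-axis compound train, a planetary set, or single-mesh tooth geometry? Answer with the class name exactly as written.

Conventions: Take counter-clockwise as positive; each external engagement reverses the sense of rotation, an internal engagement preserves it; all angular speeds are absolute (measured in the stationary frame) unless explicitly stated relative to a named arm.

topology: planetary set — G1 25T / G2 27T / G3 79T, arm = carrier (Willis)
classification: planetary set

planetary set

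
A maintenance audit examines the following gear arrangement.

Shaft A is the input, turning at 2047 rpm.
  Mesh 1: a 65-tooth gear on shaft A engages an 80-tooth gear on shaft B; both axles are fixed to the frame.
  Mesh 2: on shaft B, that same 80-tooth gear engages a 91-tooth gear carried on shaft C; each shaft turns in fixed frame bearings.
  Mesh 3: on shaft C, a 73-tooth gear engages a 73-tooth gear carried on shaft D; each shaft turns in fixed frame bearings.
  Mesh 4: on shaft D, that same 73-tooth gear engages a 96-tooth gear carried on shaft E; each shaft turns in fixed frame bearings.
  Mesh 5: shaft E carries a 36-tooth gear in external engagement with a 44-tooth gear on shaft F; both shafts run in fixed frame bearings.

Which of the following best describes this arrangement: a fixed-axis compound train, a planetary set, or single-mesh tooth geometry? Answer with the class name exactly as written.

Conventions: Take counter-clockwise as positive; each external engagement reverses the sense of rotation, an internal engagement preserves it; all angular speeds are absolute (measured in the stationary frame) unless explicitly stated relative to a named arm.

fixed-axis compound train

5-mesh fixed-axis compound train (all bearings frame-fixed)
classification: fixed-axis compound train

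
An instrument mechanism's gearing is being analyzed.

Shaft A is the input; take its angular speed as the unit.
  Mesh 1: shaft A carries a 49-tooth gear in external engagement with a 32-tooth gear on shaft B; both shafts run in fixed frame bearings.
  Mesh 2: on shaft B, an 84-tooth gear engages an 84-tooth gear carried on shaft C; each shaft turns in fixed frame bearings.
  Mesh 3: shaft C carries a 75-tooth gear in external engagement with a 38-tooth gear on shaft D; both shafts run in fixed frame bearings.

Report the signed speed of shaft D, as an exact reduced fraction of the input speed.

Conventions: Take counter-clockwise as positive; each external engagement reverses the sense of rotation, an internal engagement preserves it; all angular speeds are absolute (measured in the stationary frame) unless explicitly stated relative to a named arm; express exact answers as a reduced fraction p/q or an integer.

3-mesh fixed-axis compound train (all bearings frame-fixed)
mesh 1 [49T→32T]: |ω|/ω_in = 1×49/32 = 49/32, sense flips to −
mesh 2 [84T→84T]: |ω|/ω_in = (49/32)×84/84 = 49/32, sense flips to +
mesh 3 [75T→38T]: |ω|/ω_in = (49/32)×75/38 = 3675/1216, sense flips to −
signed output speed (× input speed) = -3675/1216

-3675/1216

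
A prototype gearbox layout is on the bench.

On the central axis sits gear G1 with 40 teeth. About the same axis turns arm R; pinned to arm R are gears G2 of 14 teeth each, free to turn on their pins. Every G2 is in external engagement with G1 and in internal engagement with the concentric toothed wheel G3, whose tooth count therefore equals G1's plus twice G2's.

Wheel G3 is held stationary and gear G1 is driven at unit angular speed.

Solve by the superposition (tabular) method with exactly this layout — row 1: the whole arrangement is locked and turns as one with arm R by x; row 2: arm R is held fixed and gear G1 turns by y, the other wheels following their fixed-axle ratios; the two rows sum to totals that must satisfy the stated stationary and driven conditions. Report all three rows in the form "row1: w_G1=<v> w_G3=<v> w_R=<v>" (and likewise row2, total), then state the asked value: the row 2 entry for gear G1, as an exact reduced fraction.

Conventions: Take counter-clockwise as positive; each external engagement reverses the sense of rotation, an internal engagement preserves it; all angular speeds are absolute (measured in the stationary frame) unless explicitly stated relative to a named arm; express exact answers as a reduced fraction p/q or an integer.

topology: planetary set — G1 40T / G2 14T / G3 68T, arm = carrier (Willis)
row 1: whole set turns with the arm by x
row 2: sun turns y, ring = −(40/68)·y, arm 0
boundary: total ω_ring = x − (40/68)·y = 0 and total ω_sun = x + y = 1  ⇒  y = 17/27, x = 10/27
row 2 ring = −(40/68)·17/27 = -10/27
totals (row 1 + row 2): sun 10/27 + 17/27 = 1, ring 10/27 + (-10/27) = 0, arm 10/27 + 0 = 10/27
asked cell (row2, sun) = 17/27

row1: w_G1=10/27 w_G3=10/27 w_R=10/27
row2: w_G1=17/27 w_G3=-10/27 w_R=0
total: w_G1=1 w_G3=0 w_R=10/27
asked value: 17/27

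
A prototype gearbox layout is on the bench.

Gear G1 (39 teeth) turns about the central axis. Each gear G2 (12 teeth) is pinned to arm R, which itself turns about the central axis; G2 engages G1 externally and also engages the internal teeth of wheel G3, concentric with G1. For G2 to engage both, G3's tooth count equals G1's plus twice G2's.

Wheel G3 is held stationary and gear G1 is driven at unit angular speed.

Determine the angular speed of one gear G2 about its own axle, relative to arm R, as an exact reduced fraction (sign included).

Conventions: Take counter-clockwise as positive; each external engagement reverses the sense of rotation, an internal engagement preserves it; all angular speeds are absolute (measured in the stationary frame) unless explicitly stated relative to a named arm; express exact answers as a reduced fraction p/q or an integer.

class = planetary set [G3 = 39+2·12 = 63; Willis about the carrier]
ring teeth: 39 + 2·12 = 63
39(ω_sun−ω_arm) = −63(ω_ring−ω_arm),  ω_ring = 0, ω_sun = 1
39(1−ω_arm) = −63(0−ω_arm)  ⇒  102·ω_arm = 39  ⇒  ω_arm = 13/34
sun–planet mesh: 39·(1−13/34) = −12·(ω_p−ω_arm)  ⇒  ω_p−ω_arm = -273/136
exact speed ratio = -273/136

-273/136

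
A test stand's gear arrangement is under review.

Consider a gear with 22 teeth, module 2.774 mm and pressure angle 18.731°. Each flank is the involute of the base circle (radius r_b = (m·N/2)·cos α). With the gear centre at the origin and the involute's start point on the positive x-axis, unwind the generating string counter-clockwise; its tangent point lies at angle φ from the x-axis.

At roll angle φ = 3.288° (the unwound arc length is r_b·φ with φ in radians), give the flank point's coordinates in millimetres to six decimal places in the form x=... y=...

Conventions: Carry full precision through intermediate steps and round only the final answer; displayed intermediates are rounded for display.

recognized (one wheel, involute flank): single-mesh tooth geometry, m = 2.774, N = 22
pitch radius r_p = m·N/2 = 2.774·22/2 = 30.514000
base radius r_b = r_p·cos α = 30.514000·cos 18.731° = 28.897877
roll angle φ = 3.288° = 0.05738643 rad
x = r_b·(cos φ + φ·sin φ) = 28.945421
y = r_b·(sin φ − φ·cos φ) = 0.001820

x=28.945421 y=0.001820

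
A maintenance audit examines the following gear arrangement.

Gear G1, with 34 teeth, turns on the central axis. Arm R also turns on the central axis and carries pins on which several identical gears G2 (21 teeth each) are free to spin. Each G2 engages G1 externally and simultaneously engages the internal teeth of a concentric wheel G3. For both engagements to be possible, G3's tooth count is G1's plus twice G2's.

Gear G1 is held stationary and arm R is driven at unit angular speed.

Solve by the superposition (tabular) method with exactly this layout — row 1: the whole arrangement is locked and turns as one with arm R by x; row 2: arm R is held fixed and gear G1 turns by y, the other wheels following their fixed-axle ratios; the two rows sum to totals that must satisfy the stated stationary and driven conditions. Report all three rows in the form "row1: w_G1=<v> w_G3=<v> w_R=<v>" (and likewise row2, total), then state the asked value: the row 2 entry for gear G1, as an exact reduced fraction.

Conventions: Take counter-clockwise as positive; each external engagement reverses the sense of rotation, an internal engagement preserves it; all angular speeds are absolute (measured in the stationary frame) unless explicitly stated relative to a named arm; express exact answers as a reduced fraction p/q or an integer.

row1: w_G1=1 w_G3=1 w_R=1
row2: w_G1=-1 w_G3=17/38 w_R=0
total: w_G1=0 w_G3=55/38 w_R=1
asked value: -1

recognized (axles ride arm R): planetary set, 34/21/76 teeth
superposition row 1 [locked train]: every member turns x
row 2: sun turns y, ring = −(34/76)·y, arm 0
boundary: total ω_sun = x + y = 0 and total ω_arm = x = 1  ⇒  y = -1, x = 1
row 2 ring = −(34/76)·(-1) = 17/38
totals (row 1 + row 2): sun 1 + (-1) = 0, ring 1 + 17/38 = 55/38, arm 1 + 0 = 1
asked cell (row2, sun) = -1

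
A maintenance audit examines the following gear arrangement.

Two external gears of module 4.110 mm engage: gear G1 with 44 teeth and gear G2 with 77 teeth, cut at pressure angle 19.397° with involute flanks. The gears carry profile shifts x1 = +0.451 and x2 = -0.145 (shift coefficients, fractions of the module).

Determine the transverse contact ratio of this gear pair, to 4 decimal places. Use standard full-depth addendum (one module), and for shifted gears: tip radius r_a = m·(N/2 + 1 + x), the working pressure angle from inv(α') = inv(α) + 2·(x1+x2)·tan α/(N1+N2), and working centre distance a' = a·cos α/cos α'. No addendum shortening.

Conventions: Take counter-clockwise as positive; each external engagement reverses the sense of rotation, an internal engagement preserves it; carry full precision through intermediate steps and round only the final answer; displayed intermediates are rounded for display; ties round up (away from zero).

1.7253

recognized (one external pair, fixed centres): single-mesh tooth geometry, m = 4.110, N1 = 44, N2 = 77
base radii: r_b1 = 85.287765, r_b2 = 149.253589
tip radii: r_a1 = 96.383610, r_a2 = 161.749050
inv(α') = inv(19.397°) + 2·(+0.451-0.145)·tan α/(44+77) = 0.01533608  ⇒  α' = 20.18485°
a' = a·cos α / cos α' = 248.6550·cos 19.397°/cos 20.18485° = 249.888422
action lengths: √(r_a1²−r_b1²) = 44.897632, √(r_a2²−r_b2²) = 62.338763
base pitch p_b = π·m·cos α = 12.179064
CR = (44.897632 + 62.338763 − 249.888422·sin 20.18485°)/12.179064 = 1.725289
contact ratio ≈ 1.7253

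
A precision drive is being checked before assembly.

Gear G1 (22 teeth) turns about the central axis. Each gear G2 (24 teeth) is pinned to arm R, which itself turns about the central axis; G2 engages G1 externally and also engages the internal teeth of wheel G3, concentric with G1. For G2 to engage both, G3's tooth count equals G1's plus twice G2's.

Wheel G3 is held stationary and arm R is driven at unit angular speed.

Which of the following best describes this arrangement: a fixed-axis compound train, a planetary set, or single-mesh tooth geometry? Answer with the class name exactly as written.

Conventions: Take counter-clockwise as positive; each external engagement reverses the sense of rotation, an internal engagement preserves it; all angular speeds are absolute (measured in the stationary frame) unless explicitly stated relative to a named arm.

planetary set

class = planetary set [G3 = 22+2·24 = 70; Willis about the carrier]
classification: planetary set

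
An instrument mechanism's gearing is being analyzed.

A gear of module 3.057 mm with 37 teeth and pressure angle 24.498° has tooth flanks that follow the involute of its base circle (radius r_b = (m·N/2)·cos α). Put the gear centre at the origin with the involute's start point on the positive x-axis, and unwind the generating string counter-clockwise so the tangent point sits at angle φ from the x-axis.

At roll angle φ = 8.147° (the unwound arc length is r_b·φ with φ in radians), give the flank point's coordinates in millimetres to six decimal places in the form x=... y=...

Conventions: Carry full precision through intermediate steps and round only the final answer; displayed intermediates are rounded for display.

x=51.980853 y=0.049218

class = single-mesh tooth geometry [base-circle involute, m = 3.057, 37T]
pitch radius r_p = m·N/2 = 3.057·37/2 = 56.554500
base radius r_b = r_p·cos α = 56.554500·cos 24.498° = 51.463223
roll angle φ = 8.147° = 0.14219197 rad
x = r_b·(cos φ + φ·sin φ) = 51.980853
y = r_b·(sin φ − φ·cos φ) = 0.049218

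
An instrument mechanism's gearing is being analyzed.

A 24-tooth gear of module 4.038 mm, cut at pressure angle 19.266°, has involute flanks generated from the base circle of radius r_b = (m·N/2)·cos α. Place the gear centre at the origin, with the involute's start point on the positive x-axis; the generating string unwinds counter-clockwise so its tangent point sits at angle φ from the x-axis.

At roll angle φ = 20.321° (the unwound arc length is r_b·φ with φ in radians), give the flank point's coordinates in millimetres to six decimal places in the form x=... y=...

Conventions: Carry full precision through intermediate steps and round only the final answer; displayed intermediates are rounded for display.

recognized (one wheel, involute flank): single-mesh tooth geometry, m = 4.038, N = 24
pitch radius r_p = m·N/2 = 4.038·24/2 = 48.456000
base radius r_b = r_p·cos α = 48.456000·cos 19.266° = 45.742315
roll angle φ = 20.321° = 0.35466836 rad
x = r_b·(cos φ + φ·sin φ) = 48.529427
y = r_b·(sin φ − φ·cos φ) = 0.671725

x=48.529427 y=0.671725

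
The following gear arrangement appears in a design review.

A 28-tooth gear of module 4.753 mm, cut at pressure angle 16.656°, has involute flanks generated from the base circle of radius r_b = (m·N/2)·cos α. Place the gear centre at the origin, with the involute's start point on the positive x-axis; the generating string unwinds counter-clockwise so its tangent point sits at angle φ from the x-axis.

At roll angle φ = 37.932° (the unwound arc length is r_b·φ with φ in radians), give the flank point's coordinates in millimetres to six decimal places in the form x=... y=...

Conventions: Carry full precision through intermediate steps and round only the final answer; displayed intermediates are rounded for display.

x=76.226805 y=5.900016

topology: single-mesh involute geometry — m = 4.753, N = 28
pitch radius r_p = m·N/2 = 4.753·28/2 = 66.542000
base radius r_b = r_p·cos α = 66.542000·cos 16.656° = 63.750090
roll angle φ = 37.932° = 0.66203829 rad
x = r_b·(cos φ + φ·sin φ) = 76.226805
y = r_b·(sin φ − φ·cos φ) = 5.900016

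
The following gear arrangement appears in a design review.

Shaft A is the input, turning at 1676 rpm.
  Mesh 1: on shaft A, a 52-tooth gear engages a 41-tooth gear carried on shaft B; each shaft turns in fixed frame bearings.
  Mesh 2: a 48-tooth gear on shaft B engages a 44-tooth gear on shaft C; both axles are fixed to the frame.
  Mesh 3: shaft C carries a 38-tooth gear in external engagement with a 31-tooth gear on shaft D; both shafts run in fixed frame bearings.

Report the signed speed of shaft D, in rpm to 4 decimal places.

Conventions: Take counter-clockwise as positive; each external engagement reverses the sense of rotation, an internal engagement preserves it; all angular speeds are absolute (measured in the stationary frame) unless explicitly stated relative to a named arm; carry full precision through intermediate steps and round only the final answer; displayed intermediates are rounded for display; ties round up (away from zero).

class = fixed-axis compound train [3 meshes; 3 ratios multiply, 3 sense flips]
mesh 1 [52T→41T]: ω = 1676.0000×52/41 = 2125.6585 rpm, sense flips to −
mesh 2 [48T→44T]: ω = 2125.6585×48/44 = 2318.9002 rpm, sense flips to +
mesh 3 [38T→31T]: ω = 2318.9002×38/31 = 2842.5229 rpm, sense flips to −
signed output speed = -2842.5229 rpm

-2842.5229 rpm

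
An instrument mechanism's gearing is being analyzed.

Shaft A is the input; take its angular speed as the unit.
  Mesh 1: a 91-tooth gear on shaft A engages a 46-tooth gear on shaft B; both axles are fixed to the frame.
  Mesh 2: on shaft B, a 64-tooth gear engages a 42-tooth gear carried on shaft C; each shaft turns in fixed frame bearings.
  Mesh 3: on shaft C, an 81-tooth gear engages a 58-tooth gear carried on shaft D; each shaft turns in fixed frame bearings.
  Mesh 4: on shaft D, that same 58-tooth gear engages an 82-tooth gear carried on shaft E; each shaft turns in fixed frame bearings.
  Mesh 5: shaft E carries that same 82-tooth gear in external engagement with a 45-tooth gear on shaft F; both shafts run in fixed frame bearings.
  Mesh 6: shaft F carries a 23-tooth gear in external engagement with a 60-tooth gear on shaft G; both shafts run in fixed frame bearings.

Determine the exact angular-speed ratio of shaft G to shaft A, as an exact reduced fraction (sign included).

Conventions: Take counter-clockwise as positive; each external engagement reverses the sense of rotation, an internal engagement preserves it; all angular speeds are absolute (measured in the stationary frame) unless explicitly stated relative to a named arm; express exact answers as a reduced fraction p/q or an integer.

class = fixed-axis compound train [6 meshes; 6 ratios multiply, 6 sense flips]
mesh 1 [91T→46T]: running ratio 91/46, sense −
mesh 2 [64T→42T]: running ratio 208/69, sense +
mesh 3 [81T→58T]: running ratio 2808/667, sense −
mesh 4 [58T→82T]: running ratio 2808/943, sense +
mesh 5 [82T→45T]: running ratio 624/115, sense −
mesh 6 [23T→60T]: running ratio 52/25, sense +
ω_out/ω_in = 52/25

52/25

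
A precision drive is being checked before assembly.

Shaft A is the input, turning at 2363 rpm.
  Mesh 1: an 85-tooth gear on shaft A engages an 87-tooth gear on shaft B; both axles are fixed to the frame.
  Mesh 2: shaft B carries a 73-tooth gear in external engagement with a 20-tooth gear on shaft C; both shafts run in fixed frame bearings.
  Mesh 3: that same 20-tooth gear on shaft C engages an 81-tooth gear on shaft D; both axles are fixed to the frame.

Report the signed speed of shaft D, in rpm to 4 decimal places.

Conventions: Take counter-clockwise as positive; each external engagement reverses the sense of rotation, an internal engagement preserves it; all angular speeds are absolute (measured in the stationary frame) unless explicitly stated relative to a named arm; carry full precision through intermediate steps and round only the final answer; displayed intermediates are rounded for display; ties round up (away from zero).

-2080.6606 rpm

class = fixed-axis compound train [3 meshes; 3 ratios multiply, 3 sense flips]
mesh 1 [85T→87T]: ω = 2363.0000×85/87 = 2308.6782 rpm, sense flips to −
mesh 2 [73T→20T]: ω = 2308.6782×73/20 = 8426.6753 rpm, sense flips to +
mesh 3 [20T→81T]: ω = 8426.6753×20/81 = 2080.6606 rpm, sense flips to −
signed output speed = -2080.6606 rpm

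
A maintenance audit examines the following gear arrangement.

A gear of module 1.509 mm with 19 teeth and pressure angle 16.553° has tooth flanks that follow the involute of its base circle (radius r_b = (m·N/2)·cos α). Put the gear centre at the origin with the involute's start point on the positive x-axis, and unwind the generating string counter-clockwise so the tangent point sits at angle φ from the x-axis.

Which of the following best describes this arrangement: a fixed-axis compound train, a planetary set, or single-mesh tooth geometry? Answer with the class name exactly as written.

single-mesh tooth geometry

recognized (one wheel, involute flank): single-mesh tooth geometry, m = 1.509, N = 19
classification: single-mesh tooth geometry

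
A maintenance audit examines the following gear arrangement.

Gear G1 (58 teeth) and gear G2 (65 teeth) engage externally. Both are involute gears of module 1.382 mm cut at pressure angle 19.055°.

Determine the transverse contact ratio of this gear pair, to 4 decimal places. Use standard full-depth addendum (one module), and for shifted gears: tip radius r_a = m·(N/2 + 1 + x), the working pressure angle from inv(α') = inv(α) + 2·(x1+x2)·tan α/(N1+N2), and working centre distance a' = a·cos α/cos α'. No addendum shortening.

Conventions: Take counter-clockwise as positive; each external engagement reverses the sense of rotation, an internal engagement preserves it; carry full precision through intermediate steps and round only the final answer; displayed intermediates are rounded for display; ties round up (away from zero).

single-mesh involute tooth geometry (58T engaging 65T at module 1.382)
base radii: r_b1 = 37.881951, r_b2 = 42.453910
tip radii: r_a1 = 41.460000, r_a2 = 46.297000
no profile shift: α' = α, a' = a
action lengths: √(r_a1²−r_b1²) = 16.849018, √(r_a2²−r_b2²) = 18.468289
base pitch p_b = π·m·cos α = 4.103781
CR = (16.849018 + 18.468289 − 84.993000·sin 19.05500°)/4.103781 = 1.844436
contact ratio ≈ 1.8444

1.8444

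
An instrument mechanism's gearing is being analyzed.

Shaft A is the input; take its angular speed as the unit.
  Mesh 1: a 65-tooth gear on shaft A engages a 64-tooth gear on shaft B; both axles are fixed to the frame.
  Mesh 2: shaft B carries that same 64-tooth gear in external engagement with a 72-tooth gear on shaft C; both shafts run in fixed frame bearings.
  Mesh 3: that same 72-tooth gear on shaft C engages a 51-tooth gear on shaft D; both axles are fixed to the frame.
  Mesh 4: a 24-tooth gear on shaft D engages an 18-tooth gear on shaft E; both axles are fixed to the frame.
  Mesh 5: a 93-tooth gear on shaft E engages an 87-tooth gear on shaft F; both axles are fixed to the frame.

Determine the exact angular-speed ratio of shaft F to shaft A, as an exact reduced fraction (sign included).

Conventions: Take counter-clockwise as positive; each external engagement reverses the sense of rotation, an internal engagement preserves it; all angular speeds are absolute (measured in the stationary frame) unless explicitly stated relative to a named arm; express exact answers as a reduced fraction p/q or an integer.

class = fixed-axis compound train [5 meshes; 5 ratios multiply, 5 sense flips]
mesh 1 [65T→64T]: running ratio 65/64, sense −
mesh 2 [64T→72T]: running ratio 65/72, sense +
mesh 3 [72T→51T]: running ratio 65/51, sense −
mesh 4 [24T→18T]: running ratio 260/153, sense +
mesh 5 [93T→87T]: running ratio 8060/4437, sense −
ω_out/ω_in = -8060/4437

-8060/4437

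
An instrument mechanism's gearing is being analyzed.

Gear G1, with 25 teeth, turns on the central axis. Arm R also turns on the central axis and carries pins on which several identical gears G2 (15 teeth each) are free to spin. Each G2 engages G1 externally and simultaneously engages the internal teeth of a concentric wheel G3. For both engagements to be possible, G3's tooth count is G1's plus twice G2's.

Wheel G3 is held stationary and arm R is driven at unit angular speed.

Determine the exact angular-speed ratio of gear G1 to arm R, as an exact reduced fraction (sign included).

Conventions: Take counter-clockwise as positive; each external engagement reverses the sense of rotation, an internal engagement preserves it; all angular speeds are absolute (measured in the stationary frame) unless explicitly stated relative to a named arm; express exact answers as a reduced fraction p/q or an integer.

16/5

planetary set (25T centre, 15T on arm, 55T internal) — Willis relation
ring teeth: 25 + 2·15 = 55
25(ω_sun−ω_arm) = −55(ω_ring−ω_arm),  ω_ring = 0, ω_arm = 1
ω_sun = 1 − (55/25)(0−1) = 16/5
ω_out/ω_in = 16/5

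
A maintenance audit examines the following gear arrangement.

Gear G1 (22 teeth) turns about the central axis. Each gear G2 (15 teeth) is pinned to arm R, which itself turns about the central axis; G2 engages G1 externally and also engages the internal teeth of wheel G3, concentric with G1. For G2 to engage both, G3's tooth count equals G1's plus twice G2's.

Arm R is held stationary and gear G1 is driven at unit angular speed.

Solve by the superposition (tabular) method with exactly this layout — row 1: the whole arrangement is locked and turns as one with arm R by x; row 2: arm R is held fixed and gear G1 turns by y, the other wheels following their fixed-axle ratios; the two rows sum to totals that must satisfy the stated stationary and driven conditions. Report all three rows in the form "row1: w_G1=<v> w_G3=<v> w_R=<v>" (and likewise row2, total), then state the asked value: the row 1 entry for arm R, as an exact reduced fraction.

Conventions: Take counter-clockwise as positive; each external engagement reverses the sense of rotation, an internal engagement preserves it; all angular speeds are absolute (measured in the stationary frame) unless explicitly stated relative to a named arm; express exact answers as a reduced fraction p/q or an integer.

recognized (axles ride arm R): planetary set, 22/15/52 teeth
row 1: whole set turns with the arm by x
row 2: sun turns y, ring = −(22/52)·y, arm 0
boundary: total ω_arm = x = 0 and total ω_sun = x + y = 1  ⇒  y = 1, x = 0
row 2 ring = −(22/52)·1 = -11/26
totals (row 1 + row 2): sun 0 + 1 = 1, ring 0 + (-11/26) = -11/26, arm 0 + 0 = 0
asked cell (row1, arm) = 0

row1: w_G1=0 w_G3=0 w_R=0
row2: w_G1=1 w_G3=-11/26 w_R=0
total: w_G1=1 w_G3=-11/26 w_R=0
asked value: 0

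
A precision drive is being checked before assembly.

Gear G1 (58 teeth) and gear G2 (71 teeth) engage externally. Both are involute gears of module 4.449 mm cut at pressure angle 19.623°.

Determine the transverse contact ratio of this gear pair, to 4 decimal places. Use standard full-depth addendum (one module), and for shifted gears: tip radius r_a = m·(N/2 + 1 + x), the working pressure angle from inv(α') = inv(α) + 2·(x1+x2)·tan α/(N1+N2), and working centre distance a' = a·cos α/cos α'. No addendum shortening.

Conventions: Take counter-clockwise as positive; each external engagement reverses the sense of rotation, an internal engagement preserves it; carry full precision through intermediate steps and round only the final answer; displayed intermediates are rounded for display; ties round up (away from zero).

single-mesh involute tooth geometry (58T engaging 71T at module 4.449)
base radii: r_b1 = 121.527811, r_b2 = 148.766803
tip radii: r_a1 = 133.470000, r_a2 = 162.388500
no profile shift: α' = α, a' = a
action lengths: √(r_a1²−r_b1²) = 55.183621, √(r_a2²−r_b2²) = 65.103481
base pitch p_b = π·m·cos α = 13.165203
CR = (55.183621 + 65.103481 − 286.960500·sin 19.62300°)/13.165203 = 1.816701
contact ratio ≈ 1.8167

1.8167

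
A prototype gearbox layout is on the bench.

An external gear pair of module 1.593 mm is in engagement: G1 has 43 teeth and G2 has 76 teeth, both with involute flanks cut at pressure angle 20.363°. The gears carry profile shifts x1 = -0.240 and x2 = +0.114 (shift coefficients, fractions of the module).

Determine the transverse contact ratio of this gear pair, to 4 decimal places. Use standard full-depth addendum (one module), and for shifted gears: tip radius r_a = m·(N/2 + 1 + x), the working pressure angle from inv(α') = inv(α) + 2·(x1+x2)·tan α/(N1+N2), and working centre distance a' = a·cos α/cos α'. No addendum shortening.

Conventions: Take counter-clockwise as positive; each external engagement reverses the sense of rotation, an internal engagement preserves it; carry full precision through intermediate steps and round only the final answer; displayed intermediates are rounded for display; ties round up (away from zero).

1.7851

topology: single-mesh involute geometry — m = 1.593, 43T/76T pair
base radii: r_b1 = 32.109142, r_b2 = 56.751042
tip radii: r_a1 = 35.460180, r_a2 = 62.308602
inv(α') = inv(20.363°) + 2·(-0.240+0.114)·tan α/(43+76) = 0.01497437  ⇒  α' = 20.03022°
a' = a·cos α / cos α' = 94.7835·cos 20.363°/cos 20.03022° = 94.581203
action lengths: √(r_a1²−r_b1²) = 15.047503, √(r_a2²−r_b2²) = 25.723163
base pitch p_b = π·m·cos α = 4.691807
CR = (15.047503 + 25.723163 − 94.581203·sin 20.03022°)/4.691807 = 1.785051
contact ratio ≈ 1.7851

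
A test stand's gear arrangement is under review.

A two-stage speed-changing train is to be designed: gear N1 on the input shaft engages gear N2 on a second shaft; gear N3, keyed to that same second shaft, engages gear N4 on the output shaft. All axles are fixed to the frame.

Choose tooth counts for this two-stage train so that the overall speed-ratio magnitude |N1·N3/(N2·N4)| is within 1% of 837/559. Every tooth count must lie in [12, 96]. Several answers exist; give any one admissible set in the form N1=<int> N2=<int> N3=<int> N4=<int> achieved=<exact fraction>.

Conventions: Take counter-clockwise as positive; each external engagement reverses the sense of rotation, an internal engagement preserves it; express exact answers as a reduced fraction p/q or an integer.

topology: fixed-axis compound train — 2 stages, target 837/559
target = 837/559 in lowest terms: an exact hit needs N1·N3 = k·837 and N2·N4 = k·559 for one integer k, every count in [12, 96]; additionally prefer no 1:1 stage (N1 ≠ N2, N3 ≠ N4)
k = 1: N1·N3 = 837 = 27·31, N2·N4 = 559 = 13·43
achieved = 27·31/(13·43) = 837/559; |achieved − target| = 0 ≤ 837/55900 ✓

N1=27 N2=13 N3=31 N4=43 achieved=837/559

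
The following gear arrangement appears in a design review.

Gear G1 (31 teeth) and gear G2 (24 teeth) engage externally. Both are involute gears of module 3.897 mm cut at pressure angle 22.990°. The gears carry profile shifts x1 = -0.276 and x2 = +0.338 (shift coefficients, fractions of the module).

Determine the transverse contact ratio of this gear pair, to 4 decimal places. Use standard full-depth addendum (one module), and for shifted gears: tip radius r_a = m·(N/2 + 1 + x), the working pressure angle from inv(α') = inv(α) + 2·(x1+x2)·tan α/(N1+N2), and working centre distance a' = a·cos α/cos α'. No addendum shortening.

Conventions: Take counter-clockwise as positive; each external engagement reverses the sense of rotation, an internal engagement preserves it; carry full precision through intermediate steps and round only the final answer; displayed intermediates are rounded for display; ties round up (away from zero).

1.4862

single-mesh involute tooth geometry (31T engaging 24T at module 3.897)
base radii: r_b1 = 55.605833, r_b2 = 43.049677
tip radii: r_a1 = 63.224928, r_a2 = 51.978186
inv(α') = inv(22.990°) + 2·(-0.276+0.338)·tan α/(31+24) = 0.02397419  ⇒  α' = 23.29007°
a' = a·cos α / cos α' = 107.1675·cos 22.990°/cos 23.29007° = 107.407629
action lengths: √(r_a1²−r_b1²) = 30.089580, √(r_a2²−r_b2²) = 29.128287
base pitch p_b = π·m·cos α = 11.270379
CR = (30.089580 + 29.128287 − 107.407629·sin 23.29007°)/11.270379 = 1.486229
contact ratio ≈ 1.4862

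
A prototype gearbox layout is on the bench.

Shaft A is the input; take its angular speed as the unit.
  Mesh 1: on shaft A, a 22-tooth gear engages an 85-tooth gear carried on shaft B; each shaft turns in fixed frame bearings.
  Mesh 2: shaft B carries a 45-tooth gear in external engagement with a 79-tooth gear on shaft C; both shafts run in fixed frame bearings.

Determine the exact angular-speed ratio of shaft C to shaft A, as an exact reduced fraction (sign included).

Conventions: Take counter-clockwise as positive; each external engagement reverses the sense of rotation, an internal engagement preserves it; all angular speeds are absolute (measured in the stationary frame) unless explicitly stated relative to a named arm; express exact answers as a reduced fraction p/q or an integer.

198/1343

class = fixed-axis compound train [2 meshes; 2 ratios multiply, 2 sense flips]
mesh 1 [22T→85T]: running ratio 22/85, sense −
mesh 2 [45T→79T]: running ratio 198/1343, sense +
ω_out/ω_in = 198/1343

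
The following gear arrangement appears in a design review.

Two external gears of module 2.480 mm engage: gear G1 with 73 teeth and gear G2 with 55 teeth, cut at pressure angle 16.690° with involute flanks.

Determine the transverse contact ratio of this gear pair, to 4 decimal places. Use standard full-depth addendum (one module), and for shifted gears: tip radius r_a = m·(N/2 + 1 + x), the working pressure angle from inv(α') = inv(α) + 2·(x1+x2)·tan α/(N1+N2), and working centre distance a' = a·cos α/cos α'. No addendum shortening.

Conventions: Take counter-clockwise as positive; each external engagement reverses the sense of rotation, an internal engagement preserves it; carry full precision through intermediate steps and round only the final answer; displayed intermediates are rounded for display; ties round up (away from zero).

2.0138

recognized (one external pair, fixed centres): single-mesh tooth geometry, m = 2.480, N1 = 73, N2 = 55
base radii: r_b1 = 86.706631, r_b2 = 65.326914
tip radii: r_a1 = 93.000000, r_a2 = 70.680000
no profile shift: α' = α, a' = a
action lengths: √(r_a1²−r_b1²) = 33.629751, √(r_a2²−r_b2²) = 26.982527
base pitch p_b = π·m·cos α = 7.462929
CR = (33.629751 + 26.982527 − 158.720000·sin 16.69000°)/7.462929 = 2.013814
contact ratio ≈ 2.0138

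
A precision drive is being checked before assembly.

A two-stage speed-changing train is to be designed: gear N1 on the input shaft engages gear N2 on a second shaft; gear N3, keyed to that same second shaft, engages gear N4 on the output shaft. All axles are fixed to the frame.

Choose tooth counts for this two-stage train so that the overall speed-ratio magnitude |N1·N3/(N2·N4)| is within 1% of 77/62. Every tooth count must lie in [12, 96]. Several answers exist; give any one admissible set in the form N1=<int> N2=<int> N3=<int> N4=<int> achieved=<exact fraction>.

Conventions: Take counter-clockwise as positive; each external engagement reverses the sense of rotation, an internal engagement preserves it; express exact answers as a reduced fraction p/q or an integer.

N1=14 N2=12 N3=33 N4=31 achieved=77/62

topology: fixed-axis compound train — 2 stages, target 77/62
target = 77/62 in lowest terms: an exact hit needs N1·N3 = k·77 and N2·N4 = k·62 for one integer k, every count in [12, 96]; additionally prefer no 1:1 stage (N1 ≠ N2, N3 ≠ N4)
k = 1…5: no 1:1-free in-range split of k·77 and k·62 into factor pairs; take k = 6
k = 6: N1·N3 = 462 = 14·33, N2·N4 = 372 = 12·31
achieved = 14·33/(12·31) = 77/62; |achieved − target| = 0 ≤ 77/6200 ✓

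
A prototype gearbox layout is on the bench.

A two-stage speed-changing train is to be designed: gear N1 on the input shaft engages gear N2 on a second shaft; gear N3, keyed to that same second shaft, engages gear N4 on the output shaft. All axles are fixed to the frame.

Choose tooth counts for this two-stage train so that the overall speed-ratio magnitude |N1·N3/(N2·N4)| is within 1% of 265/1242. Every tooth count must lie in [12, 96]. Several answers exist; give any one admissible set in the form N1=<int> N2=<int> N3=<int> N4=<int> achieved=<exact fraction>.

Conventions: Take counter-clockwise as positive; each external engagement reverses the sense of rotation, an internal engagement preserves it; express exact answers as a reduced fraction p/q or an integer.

N1=15 N2=46 N3=53 N4=81 achieved=265/1242

2-stage fixed-axis compound train for ratio 265/1242
target = 265/1242 in lowest terms: an exact hit needs N1·N3 = k·265 and N2·N4 = k·1242 for one integer k, every count in [12, 96]; additionally prefer no 1:1 stage (N1 ≠ N2, N3 ≠ N4)
k = 1…2: no 1:1-free in-range split of k·265 and k·1242 into factor pairs; take k = 3
k = 3: N1·N3 = 795 = 15·53, N2·N4 = 3726 = 46·81
achieved = 15·53/(46·81) = 265/1242; |achieved − target| = 0 ≤ 53/24840 ✓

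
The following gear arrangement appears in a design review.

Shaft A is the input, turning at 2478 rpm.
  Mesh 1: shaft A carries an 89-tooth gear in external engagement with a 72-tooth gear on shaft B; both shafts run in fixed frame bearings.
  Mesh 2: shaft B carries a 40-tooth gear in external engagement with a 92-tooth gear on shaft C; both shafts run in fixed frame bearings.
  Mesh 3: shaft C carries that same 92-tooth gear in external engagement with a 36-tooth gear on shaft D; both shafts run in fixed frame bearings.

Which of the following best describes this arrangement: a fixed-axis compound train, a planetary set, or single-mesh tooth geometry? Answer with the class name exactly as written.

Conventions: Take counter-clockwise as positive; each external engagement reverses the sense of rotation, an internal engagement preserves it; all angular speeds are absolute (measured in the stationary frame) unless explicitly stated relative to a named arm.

fixed-axis compound train

topology: fixed-axis compound train — 3 meshes, A→D
classification: fixed-axis compound train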